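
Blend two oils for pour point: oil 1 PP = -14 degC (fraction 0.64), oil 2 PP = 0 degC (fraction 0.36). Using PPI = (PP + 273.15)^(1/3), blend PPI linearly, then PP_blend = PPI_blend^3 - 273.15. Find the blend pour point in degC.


PPI_1 = (-14 + 273.15)^(1/3) = 6.375541
PPI_2 = (0 + 273.15)^(1/3) = 6.488342
PPI_blend = 0.64 * 6.375541 + 0.36 * 6.488342 = 6.416149
PP_blend = 6.416149^3 - 273.15 = 264.1334 - 273.15 = -9.02

-9.02 degC


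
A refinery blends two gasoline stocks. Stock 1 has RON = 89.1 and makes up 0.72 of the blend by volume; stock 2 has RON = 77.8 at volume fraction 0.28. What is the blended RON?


Linear blending: RON_blend = sum(vi * RONi)
Contribution 1: 0.72 * 89.1 = 64.152
Contribution 2: 0.28 * 77.8 = 21.784
RON_blend = 64.152 + 21.784 = 85.936

85.936


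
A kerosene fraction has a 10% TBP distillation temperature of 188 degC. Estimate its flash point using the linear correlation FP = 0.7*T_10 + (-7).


FP = 0.7 * 188 + (-7) = 124.6

124.6 degC


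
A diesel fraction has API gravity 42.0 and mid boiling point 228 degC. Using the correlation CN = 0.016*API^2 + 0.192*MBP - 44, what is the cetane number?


CN = 0.016 * 42.0^2 + 0.192 * 228 - 44
CN = 28.224 + 43.776 - 44 = 28

28


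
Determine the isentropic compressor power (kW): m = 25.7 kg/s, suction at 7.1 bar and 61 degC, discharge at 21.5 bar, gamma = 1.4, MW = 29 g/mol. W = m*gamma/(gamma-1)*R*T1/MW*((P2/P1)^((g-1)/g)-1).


Isentropic work: W = m*(gamma/(gamma-1))*(R*T1/MW)*((P2/P1)^((gamma-1)/gamma) - 1)
T1 = 61 + 273.15 = 334.15 K
Pressure ratio = 21.5 / 7.1 = 3.02817
Exponent = (1.4 - 1)/1.4 = 0.285714
(P2/P1)^exp - 1 = 3.02817^0.285714 - 1 = 0.372398
W = 25.7 * 1.4 / 0.4 * 8.314 * 334.15 / 29 * 0.372398 = 3209

3209 kW


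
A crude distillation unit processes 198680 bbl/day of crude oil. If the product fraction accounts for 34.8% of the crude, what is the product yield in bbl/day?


Crude throughput = 198680 bbl/day
Fraction yield = 34.8%
yield = throughput * fraction / 100
yield = 198680 * 34.8 / 100 = 69140.64

69140.64 bbl/day


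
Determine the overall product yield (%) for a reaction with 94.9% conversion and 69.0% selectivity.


Overall yield = conversion (%) * selectivity (%) / 100
Conversion = 94.9%, Selectivity = 69.0%
Y = 94.9 * 69.0 / 100
= 65.481 %

65.481 %


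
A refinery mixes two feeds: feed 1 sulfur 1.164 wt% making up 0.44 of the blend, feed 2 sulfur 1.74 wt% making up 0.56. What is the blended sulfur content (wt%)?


Linear sulfur blending: S_blend = x1*S1 + x2*S2
Contribution 1: 0.44 * 1.164 = 0.51216 wt%
Contribution 2: 0.56 * 1.74 = 0.9744 wt%
S_blend = 0.51216 + 0.9744 = 1.48656

1.48656 wt%


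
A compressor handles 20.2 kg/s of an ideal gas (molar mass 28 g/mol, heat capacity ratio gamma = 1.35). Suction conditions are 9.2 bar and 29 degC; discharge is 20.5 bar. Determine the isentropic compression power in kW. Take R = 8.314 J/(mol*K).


Isentropic work: W = m*(gamma/(gamma-1))*(R*T1/MW)*((P2/P1)^((gamma-1)/gamma) - 1)
T1 = 29 + 273.15 = 302.15 K
Pressure ratio = 20.5 / 9.2 = 2.22826
Exponent = (1.35 - 1)/1.35 = 0.259259
(P2/P1)^exp - 1 = 2.22826^0.259259 - 1 = 0.230873
W = 20.2 * 1.35 / 0.35 * 8.314 * 302.15 / 28 * 0.230873 = 1614

1614 kW


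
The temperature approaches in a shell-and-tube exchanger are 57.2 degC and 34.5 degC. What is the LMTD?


LMTD = (dT1 - dT2) / ln(dT1/dT2)
= (57.2 - 34.5) / ln(57.2 / 34.5) = 22.7 / 0.505595 = 44.90

44.90 degC


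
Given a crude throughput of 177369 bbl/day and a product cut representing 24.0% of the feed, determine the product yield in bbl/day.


Crude throughput = 177369 bbl/day
Fraction yield = 24.0%
yield = throughput * fraction / 100
yield = 177369 * 24.0 / 100 = 42568.56

42568.56 bbl/day


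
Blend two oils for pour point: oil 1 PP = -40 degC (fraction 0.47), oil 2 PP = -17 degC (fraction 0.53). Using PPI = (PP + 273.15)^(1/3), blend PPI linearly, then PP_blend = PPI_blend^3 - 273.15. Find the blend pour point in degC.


PPI_1 = (-40 + 273.15)^(1/3) = 6.15477
PPI_2 = (-17 + 273.15)^(1/3) = 6.350844
PPI_blend = 0.47 * 6.15477 + 0.53 * 6.350844 = 6.258689
PP_blend = 6.258689^3 - 273.15 = 245.1603 - 273.15 = -27.99

-27.99 degC


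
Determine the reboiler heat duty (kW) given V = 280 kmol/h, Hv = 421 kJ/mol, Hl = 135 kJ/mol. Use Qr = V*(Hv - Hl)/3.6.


Qr = 280 * (421 - 135) / 3.6 = 280 * 286 / 3.6 = 22240

22240 kW


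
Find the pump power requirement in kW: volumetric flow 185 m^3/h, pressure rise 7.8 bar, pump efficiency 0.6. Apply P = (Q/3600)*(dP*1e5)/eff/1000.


Q = 185 / 3600 = 0.0513889 m^3/s
P = 0.0513889 * (7.8 * 1e5) / 0.6 / 1000 = 66.81

66.81 kW


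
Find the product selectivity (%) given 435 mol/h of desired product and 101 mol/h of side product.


Selectivity = desired / (desired + undesired) * 100
Total products = 435 + 101 = 536 mol/h
S = 435 / 536 * 100
= 0.8116 * 100
= 81.16 %

81.16 %


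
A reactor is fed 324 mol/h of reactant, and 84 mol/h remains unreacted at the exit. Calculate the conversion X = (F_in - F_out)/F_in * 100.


X = (F_in - F_out) / F_in * 100
Moles reacted = 324 - 84 = 240
X = 240 / 324 * 100
= 0.7407 * 100
= 74.07 %

74.07 %


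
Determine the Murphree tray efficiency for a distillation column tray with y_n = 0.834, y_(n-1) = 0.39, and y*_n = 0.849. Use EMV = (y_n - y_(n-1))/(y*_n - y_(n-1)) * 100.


Murphree vapor efficiency: EMV = (y_n - y_(n-1)) / (y*_n - y_(n-1)) * 100
EMV = (0.834 - 0.39) / (0.849 - 0.39) * 100 = 0.444 / 0.459 * 100 = 96.73

96.73 %


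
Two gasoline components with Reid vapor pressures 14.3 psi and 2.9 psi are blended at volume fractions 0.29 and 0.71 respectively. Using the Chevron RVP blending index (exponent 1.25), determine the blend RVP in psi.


Chevron index: RVP_blend = (sum xi*RVPi^1.25)^(1/1.25)
RVP^1.25 terms: 0.29 * 14.3^1.25 + 0.71 * 2.9^1.25 = 10.7513
RVP_blend = 10.7513^(1/1.25) = 6.686

6.686 psi


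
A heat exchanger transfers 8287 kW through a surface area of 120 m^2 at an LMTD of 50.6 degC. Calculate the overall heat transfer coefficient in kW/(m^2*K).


From Q = U*A*LMTD, U = Q / (A * LMTD)
U = 8287 / (120 * 50.6) = 8287 / 6072 = 1.365

1.365 kW/(m^2*K)


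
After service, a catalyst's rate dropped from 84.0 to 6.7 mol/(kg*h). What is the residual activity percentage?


Activity (%) = (rate_used / rate_fresh) * 100
rate_used = 6.7, rate_fresh = 84.0
= (6.7 / 84.0) * 100
= 0.07976 * 100 = 7.976

7.976 %


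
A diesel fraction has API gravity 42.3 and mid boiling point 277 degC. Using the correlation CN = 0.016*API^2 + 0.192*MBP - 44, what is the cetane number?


CN = 0.016 * 42.3^2 + 0.192 * 277 - 44
CN = 28.62864 + 53.184 - 44 = 37.81264

37.81264


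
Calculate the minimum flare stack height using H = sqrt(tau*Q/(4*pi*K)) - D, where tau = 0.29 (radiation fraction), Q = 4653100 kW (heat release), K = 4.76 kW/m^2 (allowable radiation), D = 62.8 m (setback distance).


tau*Q/(4*pi*K) = 0.29 * 4653100 / (4 * pi * 4.76) = 22559.2
sqrt(22559.2) = 150.197
H = 150.197 - 62.8 = 87.40

87.40 m


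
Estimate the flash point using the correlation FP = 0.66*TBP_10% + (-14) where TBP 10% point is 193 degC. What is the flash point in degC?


FP = 0.66 * 193 + (-14) = 113.38

113.38 degC


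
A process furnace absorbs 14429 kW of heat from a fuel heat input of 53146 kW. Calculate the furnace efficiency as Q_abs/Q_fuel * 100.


Furnace efficiency = Q_absorbed / Q_fuel * 100
= 14429 / 53146 * 100 = 27.15

27.15 %


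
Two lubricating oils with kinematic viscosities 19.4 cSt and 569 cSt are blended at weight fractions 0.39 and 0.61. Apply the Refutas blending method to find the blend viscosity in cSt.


Refutas method: VBN_i = 14.534*ln(ln(visc_i + 0.8)) + 10.975, blended linearly by mass fraction; since VBN is linear in VBI_i = ln(ln(visc_i + 0.8)) and the fractions sum to 1, blend VBI directly: visc = exp(exp(VBI_blend)) - 0.8
VBI_1 = ln(ln(19.4 + 0.8)) = 1.1005
VBI_2 = ln(ln(569 + 0.8)) = 1.84771
VBI_blend = 0.39 * 1.1005 + 0.61 * 1.84771 = 1.5563
visc_blend = exp(exp(1.5563)) - 0.8 = 113.8

113.8 cSt


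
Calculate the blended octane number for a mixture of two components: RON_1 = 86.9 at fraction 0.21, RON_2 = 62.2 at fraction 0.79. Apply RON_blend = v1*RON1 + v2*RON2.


Linear blending: RON_blend = sum(vi * RONi)
Contribution 1: 0.21 * 86.9 = 18.249
Contribution 2: 0.79 * 62.2 = 49.138
RON_blend = 18.249 + 49.138 = 67.387

67.387


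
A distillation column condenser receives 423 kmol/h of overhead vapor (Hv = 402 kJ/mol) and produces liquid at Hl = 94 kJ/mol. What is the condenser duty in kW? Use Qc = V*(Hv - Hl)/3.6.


Qc = 423 * (402 - 94) / 3.6 = 423 * 308 / 3.6 = 36190

36190 kW


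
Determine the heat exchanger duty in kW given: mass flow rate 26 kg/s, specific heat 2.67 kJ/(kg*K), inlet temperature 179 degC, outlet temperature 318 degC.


Q = m_dot * cp * delta_T
delta_T = 318 - 179 = 139 K
Q = 26 * 2.67 * 139
= 69.42 * 139
= 9649.38 kW

9649.38 kW


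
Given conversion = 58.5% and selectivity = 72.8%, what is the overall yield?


Overall yield = conversion (%) * selectivity (%) / 100
Conversion = 58.5%, Selectivity = 72.8%
Y = 58.5 * 72.8 / 100
= 42.588 %

42.588 %


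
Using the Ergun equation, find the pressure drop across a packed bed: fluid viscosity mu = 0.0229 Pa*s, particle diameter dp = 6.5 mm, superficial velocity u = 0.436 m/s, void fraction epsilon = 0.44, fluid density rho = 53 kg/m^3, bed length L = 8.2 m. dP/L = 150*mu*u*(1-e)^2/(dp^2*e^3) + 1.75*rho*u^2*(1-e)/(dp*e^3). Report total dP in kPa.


dp = 6.5 mm = 0.0065 m
Viscous term = 150*0.0229*0.436*(1-0.44)^2 / (0.0065^2*0.44^3) = 130498
Inertial term = 1.75*53*0.436^2*(1-0.44) / (0.0065*0.44^3) = 17832.1
dP/L = 130498 + 17832.1 = 148330 Pa/m
dP = 148330 * 8.2 / 1000 = 1216 kPa

1216 kPa


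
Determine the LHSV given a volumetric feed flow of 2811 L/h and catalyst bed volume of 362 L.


LHSV = volumetric feed rate / catalyst volume
= 2811 L/h / 362 L
= 7.765 h^-1

7.765 h^-1


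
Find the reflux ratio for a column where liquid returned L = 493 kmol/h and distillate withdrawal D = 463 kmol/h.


Reflux ratio definition: R = L / D (liquid returned / distillate withdrawn)
L = 493 kmol/h, D = 463 kmol/h
R = 493 / 463 = 1.065

1.065


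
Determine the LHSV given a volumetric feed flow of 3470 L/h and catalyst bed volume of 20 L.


LHSV = volumetric feed rate / catalyst volume
= 3470 L/h / 20 L
= 173.5 h^-1

173.5 h^-1


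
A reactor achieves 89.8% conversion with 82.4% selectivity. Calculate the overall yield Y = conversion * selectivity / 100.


Overall yield = conversion (%) * selectivity (%) / 100
Conversion = 89.8%, Selectivity = 82.4%
Y = 89.8 * 82.4 / 100
= 73.9952 %

73.9952 %


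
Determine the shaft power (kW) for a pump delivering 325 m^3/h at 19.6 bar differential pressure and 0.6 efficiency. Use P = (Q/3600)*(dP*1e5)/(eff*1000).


Q = 325 / 3600 = 0.0902778 m^3/s
P = 0.0902778 * (19.6 * 1e5) / 0.6 / 1000 = 294.9

294.9 kW


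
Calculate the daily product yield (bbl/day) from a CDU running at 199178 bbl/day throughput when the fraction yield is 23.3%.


Crude throughput = 199178 bbl/day
Fraction yield = 23.3%
yield = throughput * fraction / 100
yield = 199178 * 23.3 / 100 = 46408.474

46408.474 bbl/day


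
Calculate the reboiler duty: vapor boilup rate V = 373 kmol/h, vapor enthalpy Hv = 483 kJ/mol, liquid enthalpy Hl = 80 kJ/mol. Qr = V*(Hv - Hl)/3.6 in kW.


Qr = 373 * (483 - 80) / 3.6 = 373 * 403 / 3.6 = 41760

41760 kW


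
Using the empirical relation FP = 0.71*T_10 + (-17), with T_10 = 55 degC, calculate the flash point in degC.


FP = 0.71 * 55 + (-17) = 22.05

22.05 degC


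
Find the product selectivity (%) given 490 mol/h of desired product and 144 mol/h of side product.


Selectivity = desired / (desired + undesired) * 100
Total products = 490 + 144 = 634 mol/h
S = 490 / 634 * 100
= 0.7729 * 100
= 77.29 %

77.29 %


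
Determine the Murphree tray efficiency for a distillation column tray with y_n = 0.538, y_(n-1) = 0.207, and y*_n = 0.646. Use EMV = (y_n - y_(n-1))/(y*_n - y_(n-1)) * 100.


Murphree vapor efficiency: EMV = (y_n - y_(n-1)) / (y*_n - y_(n-1)) * 100
EMV = (0.538 - 0.207) / (0.646 - 0.207) * 100 = 0.331 / 0.439 * 100 = 75.40

75.40 %


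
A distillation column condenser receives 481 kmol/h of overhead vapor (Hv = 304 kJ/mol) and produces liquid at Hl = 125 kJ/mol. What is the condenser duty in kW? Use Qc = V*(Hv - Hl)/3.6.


Qc = 481 * (304 - 125) / 3.6 = 481 * 179 / 3.6 = 23920

23920 kW


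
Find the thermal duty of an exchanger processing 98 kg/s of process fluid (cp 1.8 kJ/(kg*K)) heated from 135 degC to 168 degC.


Q = m_dot * cp * delta_T
delta_T = 168 - 135 = 33 K
Q = 98 * 1.8 * 33
= 176.4 * 33
= 5821.2 kW

5821.2 kW


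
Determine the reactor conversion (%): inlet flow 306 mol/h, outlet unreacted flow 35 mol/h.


X = (F_in - F_out) / F_in * 100
Moles reacted = 306 - 35 = 271
X = 271 / 306 * 100
= 0.8856 * 100
= 88.56 %

88.56 %


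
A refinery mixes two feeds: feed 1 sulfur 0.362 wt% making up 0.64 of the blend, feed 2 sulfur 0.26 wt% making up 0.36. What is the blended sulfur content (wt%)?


Linear sulfur blending: S_blend = x1*S1 + x2*S2
Contribution 1: 0.64 * 0.362 = 0.23168 wt%
Contribution 2: 0.36 * 0.26 = 0.0936 wt%
S_blend = 0.23168 + 0.0936 = 0.32528

0.32528 wt%


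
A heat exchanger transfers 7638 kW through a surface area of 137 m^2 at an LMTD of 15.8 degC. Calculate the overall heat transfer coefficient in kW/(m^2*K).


From Q = U*A*LMTD, U = Q / (A * LMTD)
U = 7638 / (137 * 15.8) = 7638 / 2164.6 = 3.529

3.529 kW/(m^2*K)


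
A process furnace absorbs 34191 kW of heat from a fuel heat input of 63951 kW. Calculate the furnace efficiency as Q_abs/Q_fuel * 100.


Furnace efficiency = Q_absorbed / Q_fuel * 100
= 34191 / 63951 * 100 = 53.46

53.46 %


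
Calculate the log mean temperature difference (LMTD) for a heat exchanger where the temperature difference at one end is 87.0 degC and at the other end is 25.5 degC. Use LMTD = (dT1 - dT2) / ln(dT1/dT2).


LMTD = (dT1 - dT2) / ln(dT1/dT2)
= (87.0 - 25.5) / ln(87.0 / 25.5) = 61.5 / 1.22723 = 50.11

50.11 degC


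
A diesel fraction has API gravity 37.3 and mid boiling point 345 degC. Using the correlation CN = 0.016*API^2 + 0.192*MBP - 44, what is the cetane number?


CN = 0.016 * 37.3^2 + 0.192 * 345 - 44
CN = 22.26064 + 66.24 - 44 = 44.50064

44.50064


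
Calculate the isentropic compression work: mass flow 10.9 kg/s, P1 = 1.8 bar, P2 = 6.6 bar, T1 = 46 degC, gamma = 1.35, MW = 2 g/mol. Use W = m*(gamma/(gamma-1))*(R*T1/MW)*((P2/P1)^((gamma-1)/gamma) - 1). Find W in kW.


Isentropic work: W = m*(gamma/(gamma-1))*(R*T1/MW)*((P2/P1)^((gamma-1)/gamma) - 1)
T1 = 46 + 273.15 = 319.15 K
Pressure ratio = 6.6 / 1.8 = 3.66667
Exponent = (1.35 - 1)/1.35 = 0.259259
(P2/P1)^exp - 1 = 3.66667^0.259259 - 1 = 0.40053
W = 10.9 * 1.35 / 0.35 * 8.314 * 319.15 / 2 * 0.40053 = 22340

22340 kW


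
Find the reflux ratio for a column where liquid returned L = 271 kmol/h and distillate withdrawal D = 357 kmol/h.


Reflux ratio definition: R = L / D (liquid returned / distillate withdrawn)
L = 271 kmol/h, D = 357 kmol/h
R = 271 / 357 = 0.7591

0.7591


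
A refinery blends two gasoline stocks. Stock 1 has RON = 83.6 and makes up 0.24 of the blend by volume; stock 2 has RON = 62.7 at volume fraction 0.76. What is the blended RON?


Linear blending: RON_blend = sum(vi * RONi)
Contribution 1: 0.24 * 83.6 = 20.064
Contribution 2: 0.76 * 62.7 = 47.652
RON_blend = 20.064 + 47.652 = 67.716

67.716


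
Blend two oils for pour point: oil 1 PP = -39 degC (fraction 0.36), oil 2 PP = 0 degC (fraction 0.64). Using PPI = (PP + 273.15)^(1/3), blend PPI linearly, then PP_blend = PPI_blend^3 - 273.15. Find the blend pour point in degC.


PPI_1 = (-39 + 273.15)^(1/3) = 6.163557
PPI_2 = (0 + 273.15)^(1/3) = 6.488342
PPI_blend = 0.36 * 6.163557 + 0.64 * 6.488342 = 6.371419
PP_blend = 6.371419^3 - 273.15 = 258.6476 - 273.15 = -14.5

-14.5 degC


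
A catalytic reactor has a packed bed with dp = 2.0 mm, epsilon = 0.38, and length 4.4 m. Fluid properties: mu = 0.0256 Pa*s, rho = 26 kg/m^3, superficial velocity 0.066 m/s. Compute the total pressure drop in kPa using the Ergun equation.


dp = 2.0 mm = 0.002 m
Viscous term = 150*0.0256*0.066*(1-0.38)^2 / (0.002^2*0.38^3) = 443862
Inertial term = 1.75*26*0.066^2*(1-0.38) / (0.002*0.38^3) = 1119.72
dP/L = 443862 + 1119.72 = 444982 Pa/m
dP = 444982 * 4.4 / 1000 = 1958 kPa

1958 kPa


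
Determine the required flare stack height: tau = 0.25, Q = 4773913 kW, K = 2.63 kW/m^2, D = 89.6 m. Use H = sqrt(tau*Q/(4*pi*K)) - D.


tau*Q/(4*pi*K) = 0.25 * 4773913 / (4 * pi * 2.63) = 36111.8
sqrt(36111.8) = 190.031
H = 190.031 - 89.6 = 100.4

100.4 m


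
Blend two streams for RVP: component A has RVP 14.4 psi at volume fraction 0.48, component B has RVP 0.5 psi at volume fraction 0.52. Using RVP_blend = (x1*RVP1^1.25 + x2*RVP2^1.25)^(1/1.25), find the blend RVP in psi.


Chevron index: RVP_blend = (sum xi*RVPi^1.25)^(1/1.25)
RVP^1.25 terms: 0.48 * 14.4^1.25 + 0.52 * 0.5^1.25 = 13.6833
RVP_blend = 13.6833^(1/1.25) = 8.109

8.109 psi


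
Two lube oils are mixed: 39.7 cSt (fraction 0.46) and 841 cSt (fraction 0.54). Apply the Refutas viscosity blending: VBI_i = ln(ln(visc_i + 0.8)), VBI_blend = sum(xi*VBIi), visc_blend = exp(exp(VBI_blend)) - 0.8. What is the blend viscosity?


Refutas method: VBN_i = 14.534*ln(ln(visc_i + 0.8)) + 10.975, blended linearly by mass fraction; since VBN is linear in VBI_i = ln(ln(visc_i + 0.8)) and the fractions sum to 1, blend VBI directly: visc = exp(exp(VBI_blend)) - 0.8
VBI_1 = ln(ln(39.7 + 0.8)) = 1.30868
VBI_2 = ln(ln(841 + 0.8)) = 1.9074
VBI_blend = 0.46 * 1.30868 + 0.54 * 1.9074 = 1.63199
visc_blend = exp(exp(1.63199)) - 0.8 = 165.5

165.5 cSt


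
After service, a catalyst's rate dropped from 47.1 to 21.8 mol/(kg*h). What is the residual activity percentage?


Activity (%) = (rate_used / rate_fresh) * 100
rate_used = 21.8, rate_fresh = 47.1
= (21.8 / 47.1) * 100
= 0.4628 * 100 = 46.28

46.28 %


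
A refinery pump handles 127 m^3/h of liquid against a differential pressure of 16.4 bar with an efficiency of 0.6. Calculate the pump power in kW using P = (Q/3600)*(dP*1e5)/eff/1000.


Q = 127 / 3600 = 0.0352778 m^3/s
P = 0.0352778 * (16.4 * 1e5) / 0.6 / 1000 = 96.43

96.43 kW


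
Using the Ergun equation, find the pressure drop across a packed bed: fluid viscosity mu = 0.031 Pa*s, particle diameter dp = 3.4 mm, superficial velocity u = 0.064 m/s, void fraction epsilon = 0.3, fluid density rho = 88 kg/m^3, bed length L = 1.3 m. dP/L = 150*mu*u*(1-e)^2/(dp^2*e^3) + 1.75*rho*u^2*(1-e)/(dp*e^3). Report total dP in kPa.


dp = 3.4 mm = 0.0034 m
Viscous term = 150*0.031*0.064*(1-0.3)^2 / (0.0034^2*0.3^3) = 467205
Inertial term = 1.75*88*0.064^2*(1-0.3) / (0.0034*0.3^3) = 4809.9
dP/L = 467205 + 4809.9 = 472015 Pa/m
dP = 472015 * 1.3 / 1000 = 613.6 kPa

613.6 kPa


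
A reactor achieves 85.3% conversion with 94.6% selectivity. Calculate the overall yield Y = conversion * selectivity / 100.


Overall yield = conversion (%) * selectivity (%) / 100
Conversion = 85.3%, Selectivity = 94.6%
Y = 85.3 * 94.6 / 100
= 80.6938 %

80.6938 %


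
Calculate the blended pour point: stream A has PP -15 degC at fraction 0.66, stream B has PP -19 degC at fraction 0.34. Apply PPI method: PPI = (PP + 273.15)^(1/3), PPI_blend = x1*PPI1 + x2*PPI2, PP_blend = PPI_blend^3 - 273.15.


PPI_1 = (-15 + 273.15)^(1/3) = 6.36733
PPI_2 = (-19 + 273.15)^(1/3) = 6.334272
PPI_blend = 0.66 * 6.36733 + 0.34 * 6.334272 = 6.35609
PP_blend = 6.35609^3 - 273.15 = 256.7853 - 273.15 = -16.36

-16.36 degC


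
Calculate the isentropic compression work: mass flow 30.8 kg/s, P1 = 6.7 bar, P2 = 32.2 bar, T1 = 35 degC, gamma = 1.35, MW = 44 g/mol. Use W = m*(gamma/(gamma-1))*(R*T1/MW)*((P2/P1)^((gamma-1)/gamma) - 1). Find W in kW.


Isentropic work: W = m*(gamma/(gamma-1))*(R*T1/MW)*((P2/P1)^((gamma-1)/gamma) - 1)
T1 = 35 + 273.15 = 308.15 K
Pressure ratio = 32.2 / 6.7 = 4.80597
Exponent = (1.35 - 1)/1.35 = 0.259259
(P2/P1)^exp - 1 = 4.80597^0.259259 - 1 = 0.502304
W = 30.8 * 1.35 / 0.35 * 8.314 * 308.15 / 44 * 0.502304 = 3475

3475 kW


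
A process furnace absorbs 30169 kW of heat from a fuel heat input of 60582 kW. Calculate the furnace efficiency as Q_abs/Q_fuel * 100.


Furnace efficiency = Q_absorbed / Q_fuel * 100
= 30169 / 60582 * 100 = 49.80

49.80 %


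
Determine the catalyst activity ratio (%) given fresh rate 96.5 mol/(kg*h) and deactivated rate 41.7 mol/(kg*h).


Activity (%) = (rate_used / rate_fresh) * 100
rate_used = 41.7, rate_fresh = 96.5
= (41.7 / 96.5) * 100
= 0.4321 * 100 = 43.21

43.21 %


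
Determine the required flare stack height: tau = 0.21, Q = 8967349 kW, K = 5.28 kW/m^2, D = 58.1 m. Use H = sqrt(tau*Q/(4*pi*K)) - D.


tau*Q/(4*pi*K) = 0.21 * 8967349 / (4 * pi * 5.28) = 28381.8
sqrt(28381.8) = 168.469
H = 168.469 - 58.1 = 110.4

110.4 m


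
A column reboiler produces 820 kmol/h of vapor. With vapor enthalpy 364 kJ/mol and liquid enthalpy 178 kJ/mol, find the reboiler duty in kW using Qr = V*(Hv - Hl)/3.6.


Qr = 820 * (364 - 178) / 3.6 = 820 * 186 / 3.6 = 42370

42370 kW


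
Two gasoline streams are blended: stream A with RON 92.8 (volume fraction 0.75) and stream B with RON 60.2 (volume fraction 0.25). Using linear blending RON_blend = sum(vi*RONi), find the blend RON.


Linear blending: RON_blend = sum(vi * RONi)
Contribution 1: 0.75 * 92.8 = 69.6
Contribution 2: 0.25 * 60.2 = 15.05
RON_blend = 69.6 + 15.05 = 84.65

84.65


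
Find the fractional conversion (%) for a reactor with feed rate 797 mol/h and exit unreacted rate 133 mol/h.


X = (F_in - F_out) / F_in * 100
Moles reacted = 797 - 133 = 664
X = 664 / 797 * 100
= 0.8331 * 100
= 83.31 %

83.31 %


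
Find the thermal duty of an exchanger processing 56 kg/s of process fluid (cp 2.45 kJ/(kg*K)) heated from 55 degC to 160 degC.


Q = m_dot * cp * delta_T
delta_T = 160 - 55 = 105 K
Q = 56 * 2.45 * 105
= 137.2 * 105
= 14406 kW

14406 kW


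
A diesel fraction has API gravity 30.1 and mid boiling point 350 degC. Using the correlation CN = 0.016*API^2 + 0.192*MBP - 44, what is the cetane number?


CN = 0.016 * 30.1^2 + 0.192 * 350 - 44
CN = 14.49616 + 67.2 - 44 = 37.69616

37.69616


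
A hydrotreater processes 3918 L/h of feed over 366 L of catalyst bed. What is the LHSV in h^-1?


LHSV = volumetric feed rate / catalyst volume
= 3918 L/h / 366 L
= 10.70 h^-1

10.70 h^-1


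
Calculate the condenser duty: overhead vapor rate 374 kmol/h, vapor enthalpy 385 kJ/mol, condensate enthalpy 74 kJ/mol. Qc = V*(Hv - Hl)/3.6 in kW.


Qc = 374 * (385 - 74) / 3.6 = 374 * 311 / 3.6 = 32310

32310 kW


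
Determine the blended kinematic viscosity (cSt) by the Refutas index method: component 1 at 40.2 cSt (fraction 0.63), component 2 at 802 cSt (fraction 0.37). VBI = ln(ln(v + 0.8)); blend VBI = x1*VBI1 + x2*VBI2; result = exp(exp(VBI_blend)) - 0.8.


Refutas method: VBN_i = 14.534*ln(ln(visc_i + 0.8)) + 10.975, blended linearly by mass fraction; since VBN is linear in VBI_i = ln(ln(visc_i + 0.8)) and the fractions sum to 1, blend VBI directly: visc = exp(exp(VBI_blend)) - 0.8
VBI_1 = ln(ln(40.2 + 0.8)) = 1.31199
VBI_2 = ln(ln(802 + 0.8)) = 1.90033
VBI_blend = 0.63 * 1.31199 + 0.37 * 1.90033 = 1.52968
visc_blend = exp(exp(1.52968)) - 0.8 = 100.4

100.4 cSt


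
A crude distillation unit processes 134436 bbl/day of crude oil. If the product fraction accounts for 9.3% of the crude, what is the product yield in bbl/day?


Crude throughput = 134436 bbl/day
Fraction yield = 9.3%
yield = throughput * fraction / 100
yield = 134436 * 9.3 / 100 = 12502.548

12502.548 bbl/day


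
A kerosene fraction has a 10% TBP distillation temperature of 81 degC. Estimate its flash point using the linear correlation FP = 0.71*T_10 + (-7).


FP = 0.71 * 81 + (-7) = 50.51

50.51 degC


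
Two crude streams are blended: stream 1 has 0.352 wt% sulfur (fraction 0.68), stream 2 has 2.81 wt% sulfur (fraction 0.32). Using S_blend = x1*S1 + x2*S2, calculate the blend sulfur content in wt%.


Linear sulfur blending: S_blend = x1*S1 + x2*S2
Contribution 1: 0.68 * 0.352 = 0.23936 wt%
Contribution 2: 0.32 * 2.81 = 0.8992 wt%
S_blend = 0.23936 + 0.8992 = 1.13856

1.13856 wt%


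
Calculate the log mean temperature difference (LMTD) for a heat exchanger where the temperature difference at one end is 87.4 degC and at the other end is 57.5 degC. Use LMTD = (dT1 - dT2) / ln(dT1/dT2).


LMTD = (dT1 - dT2) / ln(dT1/dT2)
= (87.4 - 57.5) / ln(87.4 / 57.5) = 29.9 / 0.41871 = 71.41

71.41 degC


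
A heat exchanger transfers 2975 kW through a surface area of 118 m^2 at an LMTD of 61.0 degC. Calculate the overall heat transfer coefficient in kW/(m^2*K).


From Q = U*A*LMTD, U = Q / (A * LMTD)
U = 2975 / (118 * 61.0) = 2975 / 7198 = 0.4133

0.4133 kW/(m^2*K)


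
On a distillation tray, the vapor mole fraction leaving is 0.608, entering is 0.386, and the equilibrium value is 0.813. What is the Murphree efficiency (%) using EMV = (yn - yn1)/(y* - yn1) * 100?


Murphree vapor efficiency: EMV = (y_n - y_(n-1)) / (y*_n - y_(n-1)) * 100
EMV = (0.608 - 0.386) / (0.813 - 0.386) * 100 = 0.222 / 0.427 * 100 = 51.99

51.99 %


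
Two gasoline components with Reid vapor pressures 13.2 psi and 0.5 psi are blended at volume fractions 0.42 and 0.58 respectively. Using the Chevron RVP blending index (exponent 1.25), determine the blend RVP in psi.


Chevron index: RVP_blend = (sum xi*RVPi^1.25)^(1/1.25)
RVP^1.25 terms: 0.42 * 13.2^1.25 + 0.58 * 0.5^1.25 = 10.8112
RVP_blend = 10.8112^(1/1.25) = 6.716

6.716 psi


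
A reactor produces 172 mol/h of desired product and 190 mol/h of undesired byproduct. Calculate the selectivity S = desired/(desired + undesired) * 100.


Selectivity = desired / (desired + undesired) * 100
Total products = 172 + 190 = 362 mol/h
S = 172 / 362 * 100
= 0.4751 * 100
= 47.51 %

47.51 %


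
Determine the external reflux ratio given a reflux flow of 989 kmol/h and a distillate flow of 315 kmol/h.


Reflux ratio definition: R = L / D (liquid returned / distillate withdrawn)
L = 989 kmol/h, D = 315 kmol/h
R = 989 / 315 = 3.140

3.140


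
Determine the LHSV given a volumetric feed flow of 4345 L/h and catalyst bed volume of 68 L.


LHSV = volumetric feed rate / catalyst volume
= 4345 L/h / 68 L
= 63.90 h^-1

63.90 h^-1


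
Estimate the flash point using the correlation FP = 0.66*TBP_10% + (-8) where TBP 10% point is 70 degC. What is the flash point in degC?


FP = 0.66 * 70 + (-8) = 38.2

38.2 degC


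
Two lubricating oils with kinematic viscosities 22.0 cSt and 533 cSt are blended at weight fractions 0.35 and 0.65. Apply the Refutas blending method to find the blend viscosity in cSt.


Refutas method: VBN_i = 14.534*ln(ln(visc_i + 0.8)) + 10.975, blended linearly by mass fraction; since VBN is linear in VBI_i = ln(ln(visc_i + 0.8)) and the fractions sum to 1, blend VBI directly: visc = exp(exp(VBI_blend)) - 0.8
VBI_1 = ln(ln(22.0 + 0.8)) = 1.14
VBI_2 = ln(ln(533 + 0.8)) = 1.83737
VBI_blend = 0.35 * 1.14 + 0.65 * 1.83737 = 1.59329
visc_blend = exp(exp(1.59329)) - 0.8 = 136.2

136.2 cSt


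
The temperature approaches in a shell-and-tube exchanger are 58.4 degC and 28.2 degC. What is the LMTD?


LMTD = (dT1 - dT2) / ln(dT1/dT2)
= (58.4 - 28.2) / ln(58.4 / 28.2) = 30.2 / 0.727994 = 41.48

41.48 degC


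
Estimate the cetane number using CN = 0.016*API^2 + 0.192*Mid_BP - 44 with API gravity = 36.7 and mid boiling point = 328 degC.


CN = 0.016 * 36.7^2 + 0.192 * 328 - 44
CN = 21.55024 + 62.976 - 44 = 40.52624

40.52624


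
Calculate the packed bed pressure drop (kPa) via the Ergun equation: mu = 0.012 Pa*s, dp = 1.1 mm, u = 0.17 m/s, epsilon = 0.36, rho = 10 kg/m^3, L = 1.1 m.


dp = 1.1 mm = 0.0011 m
Viscous term = 150*0.012*0.17*(1-0.36)^2 / (0.0011^2*0.36^3) = 2220180
Inertial term = 1.75*10*0.17^2*(1-0.36) / (0.0011*0.36^3) = 6306.9
dP/L = 2220180 + 6306.9 = 2226490 Pa/m
dP = 2226490 * 1.1 / 1000 = 2449 kPa

2449 kPa


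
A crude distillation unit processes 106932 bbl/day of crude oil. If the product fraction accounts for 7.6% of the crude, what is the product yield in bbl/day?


Crude throughput = 106932 bbl/day
Fraction yield = 7.6%
yield = throughput * fraction / 100
yield = 106932 * 7.6 / 100 = 8126.832

8126.832 bbl/day


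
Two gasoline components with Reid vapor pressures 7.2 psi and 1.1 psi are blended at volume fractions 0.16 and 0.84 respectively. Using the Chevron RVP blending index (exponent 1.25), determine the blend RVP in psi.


Chevron index: RVP_blend = (sum xi*RVPi^1.25)^(1/1.25)
RVP^1.25 terms: 0.16 * 7.2^1.25 + 0.84 * 1.1^1.25 = 2.83334
RVP_blend = 2.83334^(1/1.25) = 2.301

2.301 psi


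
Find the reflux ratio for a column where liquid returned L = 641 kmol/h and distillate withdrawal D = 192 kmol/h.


Reflux ratio definition: R = L / D (liquid returned / distillate withdrawn)
L = 641 kmol/h, D = 192 kmol/h
R = 641 / 192 = 3.339

3.339


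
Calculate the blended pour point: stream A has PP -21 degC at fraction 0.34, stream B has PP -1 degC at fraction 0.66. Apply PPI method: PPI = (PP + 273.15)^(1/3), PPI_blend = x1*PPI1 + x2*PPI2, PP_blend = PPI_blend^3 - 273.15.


PPI_1 = (-21 + 273.15)^(1/3) = 6.317613
PPI_2 = (-1 + 273.15)^(1/3) = 6.480414
PPI_blend = 0.34 * 6.317613 + 0.66 * 6.480414 = 6.425062
PP_blend = 6.425062^3 - 273.15 = 265.2357 - 273.15 = -7.91

-7.91 degC


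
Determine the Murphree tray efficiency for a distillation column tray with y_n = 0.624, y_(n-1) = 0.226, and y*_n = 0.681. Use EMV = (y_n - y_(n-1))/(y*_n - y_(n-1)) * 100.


Murphree vapor efficiency: EMV = (y_n - y_(n-1)) / (y*_n - y_(n-1)) * 100
EMV = (0.624 - 0.226) / (0.681 - 0.226) * 100 = 0.398 / 0.455 * 100 = 87.47

87.47 %


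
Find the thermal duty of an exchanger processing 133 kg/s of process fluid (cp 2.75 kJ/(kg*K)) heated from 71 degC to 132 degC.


Q = m_dot * cp * delta_T
delta_T = 132 - 71 = 61 K
Q = 133 * 2.75 * 61
= 365.75 * 61
= 22310.75 kW

22310.75 kW


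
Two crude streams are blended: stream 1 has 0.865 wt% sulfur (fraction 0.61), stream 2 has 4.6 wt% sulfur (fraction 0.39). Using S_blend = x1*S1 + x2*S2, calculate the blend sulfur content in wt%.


Linear sulfur blending: S_blend = x1*S1 + x2*S2
Contribution 1: 0.61 * 0.865 = 0.52765 wt%
Contribution 2: 0.39 * 4.6 = 1.794 wt%
S_blend = 0.52765 + 1.794 = 2.32165

2.32165 wt%


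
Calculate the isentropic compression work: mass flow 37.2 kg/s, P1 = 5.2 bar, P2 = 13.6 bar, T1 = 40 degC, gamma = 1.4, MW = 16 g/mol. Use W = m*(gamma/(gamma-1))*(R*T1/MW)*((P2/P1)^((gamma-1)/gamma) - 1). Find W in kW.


Isentropic work: W = m*(gamma/(gamma-1))*(R*T1/MW)*((P2/P1)^((gamma-1)/gamma) - 1)
T1 = 40 + 273.15 = 313.15 K
Pressure ratio = 13.6 / 5.2 = 2.61538
Exponent = (1.4 - 1)/1.4 = 0.285714
(P2/P1)^exp - 1 = 2.61538^0.285714 - 1 = 0.31612
W = 37.2 * 1.4 / 0.4 * 8.314 * 313.15 / 16 * 0.31612 = 6697

6697 kW


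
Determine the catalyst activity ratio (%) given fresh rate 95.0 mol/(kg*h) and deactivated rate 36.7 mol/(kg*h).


Activity (%) = (rate_used / rate_fresh) * 100
rate_used = 36.7, rate_fresh = 95.0
= (36.7 / 95.0) * 100
= 0.3863 * 100 = 38.63

38.63 %


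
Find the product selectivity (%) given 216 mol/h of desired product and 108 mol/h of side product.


Selectivity = desired / (desired + undesired) * 100
Total products = 216 + 108 = 324 mol/h
S = 216 / 324 * 100
= 0.6667 * 100
= 66.67 %

66.67 %


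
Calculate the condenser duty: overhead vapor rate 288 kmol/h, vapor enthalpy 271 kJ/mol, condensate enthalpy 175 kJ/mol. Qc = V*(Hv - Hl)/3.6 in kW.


Qc = 288 * (271 - 175) / 3.6 = 288 * 96 / 3.6 = 7680

7680 kW


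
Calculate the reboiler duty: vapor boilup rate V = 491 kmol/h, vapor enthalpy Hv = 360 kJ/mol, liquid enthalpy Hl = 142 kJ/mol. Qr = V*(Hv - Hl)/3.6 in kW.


Qr = 491 * (360 - 142) / 3.6 = 491 * 218 / 3.6 = 29730

29730 kW


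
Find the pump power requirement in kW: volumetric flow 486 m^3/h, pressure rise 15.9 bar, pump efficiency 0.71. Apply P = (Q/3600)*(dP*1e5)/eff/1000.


Q = 486 / 3600 = 0.135 m^3/s
P = 0.135 * (15.9 * 1e5) / 0.71 / 1000 = 302.3

302.3 kW


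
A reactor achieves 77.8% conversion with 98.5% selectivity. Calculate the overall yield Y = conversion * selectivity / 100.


Overall yield = conversion (%) * selectivity (%) / 100
Conversion = 77.8%, Selectivity = 98.5%
Y = 77.8 * 98.5 / 100
= 76.633 %

76.633 %


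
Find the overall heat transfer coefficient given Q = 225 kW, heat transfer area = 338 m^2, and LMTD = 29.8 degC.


From Q = U*A*LMTD, U = Q / (A * LMTD)
U = 225 / (338 * 29.8) = 225 / 10072.4 = 0.02234

0.02234 kW/(m^2*K)


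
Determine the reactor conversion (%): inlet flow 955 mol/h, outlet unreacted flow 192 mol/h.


X = (F_in - F_out) / F_in * 100
Moles reacted = 955 - 192 = 763
X = 763 / 955 * 100
= 0.7990 * 100
= 79.90 %

79.90 %


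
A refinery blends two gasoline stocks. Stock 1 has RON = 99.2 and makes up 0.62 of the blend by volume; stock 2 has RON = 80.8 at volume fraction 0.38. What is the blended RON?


Linear blending: RON_blend = sum(vi * RONi)
Contribution 1: 0.62 * 99.2 = 61.504
Contribution 2: 0.38 * 80.8 = 30.704
RON_blend = 61.504 + 30.704 = 92.208

92.208


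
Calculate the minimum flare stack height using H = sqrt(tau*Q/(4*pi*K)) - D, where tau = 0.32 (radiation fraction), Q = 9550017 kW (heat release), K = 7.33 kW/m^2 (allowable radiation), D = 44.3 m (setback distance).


tau*Q/(4*pi*K) = 0.32 * 9550017 / (4 * pi * 7.33) = 33177.2
sqrt(33177.2) = 182.146
H = 182.146 - 44.3 = 137.8

137.8 m


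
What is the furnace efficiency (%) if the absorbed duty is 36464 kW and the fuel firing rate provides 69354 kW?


Furnace efficiency = Q_absorbed / Q_fuel * 100
= 36464 / 69354 * 100 = 52.58

52.58 %


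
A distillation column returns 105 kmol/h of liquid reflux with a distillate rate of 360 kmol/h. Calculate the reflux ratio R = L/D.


Reflux ratio definition: R = L / D (liquid returned / distillate withdrawn)
L = 105 kmol/h, D = 360 kmol/h
R = 105 / 360 = 0.2917

0.2917


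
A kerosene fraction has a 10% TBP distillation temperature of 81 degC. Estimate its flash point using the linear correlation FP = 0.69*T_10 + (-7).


FP = 0.69 * 81 + (-7) = 48.89

48.89 degC


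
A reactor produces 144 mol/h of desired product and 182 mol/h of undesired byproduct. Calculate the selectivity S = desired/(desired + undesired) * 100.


Selectivity = desired / (desired + undesired) * 100
Total products = 144 + 182 = 326 mol/h
S = 144 / 326 * 100
= 0.4417 * 100
= 44.17 %

44.17 %


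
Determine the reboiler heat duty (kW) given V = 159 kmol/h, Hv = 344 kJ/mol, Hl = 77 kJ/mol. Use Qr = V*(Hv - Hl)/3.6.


Qr = 159 * (344 - 77) / 3.6 = 159 * 267 / 3.6 = 11790

11790 kW


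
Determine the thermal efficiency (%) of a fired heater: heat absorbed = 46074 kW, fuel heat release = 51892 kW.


Furnace efficiency = Q_absorbed / Q_fuel * 100
= 46074 / 51892 * 100 = 88.79

88.79 %


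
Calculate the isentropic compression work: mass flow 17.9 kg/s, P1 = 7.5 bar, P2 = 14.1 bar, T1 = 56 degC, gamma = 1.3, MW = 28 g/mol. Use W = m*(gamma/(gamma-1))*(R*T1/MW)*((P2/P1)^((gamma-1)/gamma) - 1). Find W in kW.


Isentropic work: W = m*(gamma/(gamma-1))*(R*T1/MW)*((P2/P1)^((gamma-1)/gamma) - 1)
T1 = 56 + 273.15 = 329.15 K
Pressure ratio = 14.1 / 7.5 = 1.88
Exponent = (1.3 - 1)/1.3 = 0.230769
(P2/P1)^exp - 1 = 1.88^0.230769 - 1 = 0.156824
W = 17.9 * 1.3 / 0.3 * 8.314 * 329.15 / 28 * 0.156824 = 1189

1189 kW


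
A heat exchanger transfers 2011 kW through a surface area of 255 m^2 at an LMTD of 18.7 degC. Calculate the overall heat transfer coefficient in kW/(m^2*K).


From Q = U*A*LMTD, U = Q / (A * LMTD)
U = 2011 / (255 * 18.7) = 2011 / 4768.5 = 0.4217

0.4217 kW/(m^2*K)


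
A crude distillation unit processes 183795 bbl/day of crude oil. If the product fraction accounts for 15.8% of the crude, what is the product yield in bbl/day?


Crude throughput = 183795 bbl/day
Fraction yield = 15.8%
yield = throughput * fraction / 100
yield = 183795 * 15.8 / 100 = 29039.61

29039.61 bbl/day


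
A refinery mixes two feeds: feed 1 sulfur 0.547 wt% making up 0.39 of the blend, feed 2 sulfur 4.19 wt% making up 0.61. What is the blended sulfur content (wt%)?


Linear sulfur blending: S_blend = x1*S1 + x2*S2
Contribution 1: 0.39 * 0.547 = 0.21333 wt%
Contribution 2: 0.61 * 4.19 = 2.5559 wt%
S_blend = 0.21333 + 2.5559 = 2.76923

2.76923 wt%


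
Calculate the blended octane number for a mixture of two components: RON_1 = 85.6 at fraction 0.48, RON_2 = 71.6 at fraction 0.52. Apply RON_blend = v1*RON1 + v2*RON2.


Linear blending: RON_blend = sum(vi * RONi)
Contribution 1: 0.48 * 85.6 = 41.088
Contribution 2: 0.52 * 71.6 = 37.232
RON_blend = 41.088 + 37.232 = 78.32

78.32


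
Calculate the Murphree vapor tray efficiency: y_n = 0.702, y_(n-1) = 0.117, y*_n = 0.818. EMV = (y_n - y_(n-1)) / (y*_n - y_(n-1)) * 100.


Murphree vapor efficiency: EMV = (y_n - y_(n-1)) / (y*_n - y_(n-1)) * 100
EMV = (0.702 - 0.117) / (0.818 - 0.117) * 100 = 0.585 / 0.701 * 100 = 83.45

83.45 %


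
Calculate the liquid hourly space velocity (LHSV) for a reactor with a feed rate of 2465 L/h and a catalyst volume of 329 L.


LHSV = volumetric feed rate / catalyst volume
= 2465 L/h / 329 L
= 7.492 h^-1

7.492 h^-1


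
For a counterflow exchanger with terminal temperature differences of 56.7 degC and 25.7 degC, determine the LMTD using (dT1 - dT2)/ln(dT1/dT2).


LMTD = (dT1 - dT2) / ln(dT1/dT2)
= (56.7 - 25.7) / ln(56.7 / 25.7) = 31 / 0.791283 = 39.18

39.18 degC


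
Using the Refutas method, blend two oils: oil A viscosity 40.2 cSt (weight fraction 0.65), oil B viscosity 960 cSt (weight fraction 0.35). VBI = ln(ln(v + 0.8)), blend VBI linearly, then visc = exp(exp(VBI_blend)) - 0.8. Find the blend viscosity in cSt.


Refutas method: VBN_i = 14.534*ln(ln(visc_i + 0.8)) + 10.975, blended linearly by mass fraction; since VBN is linear in VBI_i = ln(ln(visc_i + 0.8)) and the fractions sum to 1, blend VBI directly: visc = exp(exp(VBI_blend)) - 0.8
VBI_1 = ln(ln(40.2 + 0.8)) = 1.31199
VBI_2 = ln(ln(960 + 0.8)) = 1.92684
VBI_blend = 0.65 * 1.31199 + 0.35 * 1.92684 = 1.52719
visc_blend = exp(exp(1.52719)) - 0.8 = 99.20

99.20 cSt


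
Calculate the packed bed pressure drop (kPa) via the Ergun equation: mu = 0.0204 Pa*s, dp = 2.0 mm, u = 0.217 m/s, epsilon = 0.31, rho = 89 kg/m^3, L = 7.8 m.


dp = 2.0 mm = 0.002 m
Viscous term = 150*0.0204*0.217*(1-0.31)^2 / (0.002^2*0.31^3) = 2652980
Inertial term = 1.75*89*0.217^2*(1-0.31) / (0.002*0.31^3) = 84934
dP/L = 2652980 + 84934 = 2737910 Pa/m
dP = 2737910 * 7.8 / 1000 = 21360 kPa

21360 kPa


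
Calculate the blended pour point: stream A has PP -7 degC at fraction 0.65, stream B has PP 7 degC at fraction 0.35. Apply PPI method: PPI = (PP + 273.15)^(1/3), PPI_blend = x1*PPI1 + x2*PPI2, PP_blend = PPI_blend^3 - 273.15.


PPI_1 = (-7 + 273.15)^(1/3) = 6.432436
PPI_2 = (7 + 273.15)^(1/3) = 6.543301
PPI_blend = 0.65 * 6.432436 + 0.35 * 6.543301 = 6.471239
PP_blend = 6.471239^3 - 273.15 = 270.9956 - 273.15 = -2.15

-2.15 degC


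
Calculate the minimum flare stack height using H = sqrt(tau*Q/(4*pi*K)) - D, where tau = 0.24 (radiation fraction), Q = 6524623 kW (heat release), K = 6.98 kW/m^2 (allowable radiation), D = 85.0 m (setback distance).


tau*Q/(4*pi*K) = 0.24 * 6524623 / (4 * pi * 6.98) = 17852.6
sqrt(17852.6) = 133.614
H = 133.614 - 85.0 = 48.61

48.61 m


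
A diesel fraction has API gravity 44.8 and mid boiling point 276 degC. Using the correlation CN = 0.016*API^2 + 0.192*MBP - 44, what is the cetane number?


CN = 0.016 * 44.8^2 + 0.192 * 276 - 44
CN = 32.11264 + 52.992 - 44 = 41.10464

41.10464


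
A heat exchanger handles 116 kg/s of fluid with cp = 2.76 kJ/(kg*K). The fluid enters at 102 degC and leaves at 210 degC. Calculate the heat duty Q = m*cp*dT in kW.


Q = m_dot * cp * delta_T
delta_T = 210 - 102 = 108 K
Q = 116 * 2.76 * 108
= 320.16 * 108
= 34577.28 kW

34577.28 kW
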